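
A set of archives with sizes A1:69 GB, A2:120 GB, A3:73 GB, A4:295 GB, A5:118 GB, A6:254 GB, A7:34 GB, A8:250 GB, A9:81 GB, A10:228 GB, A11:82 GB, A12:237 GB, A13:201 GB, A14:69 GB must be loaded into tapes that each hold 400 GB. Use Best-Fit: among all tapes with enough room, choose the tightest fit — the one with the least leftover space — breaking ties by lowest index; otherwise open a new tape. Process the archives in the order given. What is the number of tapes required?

7

tape 1: place A1 (69 GB), 331 GB left
tape 1: place A2 (120 GB), 211 GB left
tape 1: place A3 (73 GB), 138 GB left
tape 2: place A4 (295 GB), 105 GB left
tape 1: place A5 (118 GB), 20 GB left
tape 3: place A6 (254 GB), 146 GB left
tape 2: place A7 (34 GB), 71 GB left
tape 4: place A8 (250 GB), 150 GB left
tape 3: place A9 (81 GB), 65 GB left
tape 5: place A10 (228 GB), 172 GB left
tape 4: place A11 (82 GB), 68 GB left
tape 6: place A12 (237 GB), 163 GB left
tape 7: place A13 (201 GB), 199 GB left
tape 2: place A14 (69 GB), 2 GB left
Final tapes: [69,120,73,118] [295,34,69] [254,81] [250,82] [228] [237] [201].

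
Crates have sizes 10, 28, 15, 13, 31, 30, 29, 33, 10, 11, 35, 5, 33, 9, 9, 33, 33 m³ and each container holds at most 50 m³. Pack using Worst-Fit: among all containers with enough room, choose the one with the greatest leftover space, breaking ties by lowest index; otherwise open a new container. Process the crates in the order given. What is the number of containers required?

10 containers

container 1: place 10 m³, 40 m³ left
container 1: place 28 m³, 12 m³ left
container 2: place 15 m³, 35 m³ left
container 2: place 13 m³, 22 m³ left
container 3: place 31 m³, 19 m³ left
container 4: place 30 m³, 20 m³ left
container 5: place 29 m³, 21 m³ left
container 6: place 33 m³, 17 m³ left
container 2: place 10 m³, 12 m³ left
container 5: place 11 m³, 10 m³ left
container 7: place 35 m³, 15 m³ left
container 4: place 5 m³, 15 m³ left
container 8: place 33 m³, 17 m³ left
container 3: place 9 m³, 10 m³ left
container 6: place 9 m³, 8 m³ left
container 9: place 33 m³, 17 m³ left
container 10: place 33 m³, 17 m³ left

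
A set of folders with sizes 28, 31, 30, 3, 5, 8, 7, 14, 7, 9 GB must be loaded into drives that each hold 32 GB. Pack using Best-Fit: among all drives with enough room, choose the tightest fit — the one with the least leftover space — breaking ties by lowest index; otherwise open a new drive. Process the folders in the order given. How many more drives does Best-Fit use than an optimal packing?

0

Best-Fit: [28,3] [31] [30] [5,8,7,7] [14,9] → 5 drives.
Total size 142 GB; any packing needs at least ⌈142/32⌉ = 5 drives.
So 5 is already optimal.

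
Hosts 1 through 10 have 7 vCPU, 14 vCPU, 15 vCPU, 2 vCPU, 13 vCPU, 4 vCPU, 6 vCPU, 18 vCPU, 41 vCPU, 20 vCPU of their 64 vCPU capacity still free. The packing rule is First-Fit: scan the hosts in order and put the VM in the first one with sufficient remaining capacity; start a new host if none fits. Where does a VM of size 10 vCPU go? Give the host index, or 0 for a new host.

Hosts with room: host 2 (14 vCPU), host 3 (15 vCPU), host 5 (13 vCPU), host 8 (18 vCPU), host 9 (41 vCPU), host 10 (20 vCPU).
The first with room is host 2.

2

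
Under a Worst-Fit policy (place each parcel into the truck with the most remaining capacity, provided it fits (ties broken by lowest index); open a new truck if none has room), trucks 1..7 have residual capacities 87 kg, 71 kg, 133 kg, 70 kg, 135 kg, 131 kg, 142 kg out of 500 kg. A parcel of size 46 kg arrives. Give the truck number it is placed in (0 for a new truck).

7

Trucks with room: truck 1 (87 kg), truck 2 (71 kg), truck 3 (133 kg), truck 4 (70 kg), truck 5 (135 kg), truck 6 (131 kg), truck 7 (142 kg).
Most room is truck 7 with 142 kg free.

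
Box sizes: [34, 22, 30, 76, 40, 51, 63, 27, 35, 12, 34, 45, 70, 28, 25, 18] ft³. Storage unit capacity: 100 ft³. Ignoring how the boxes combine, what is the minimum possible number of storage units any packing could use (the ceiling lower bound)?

7

Total size = 34 + 22 + 30 + 76 + 40 + 51 + 63 + 27 + 35 + 12 + 34 + 45 + 70 + 28 + 25 + 18 = 610 ft³.
⌈610 / 100⌉ = 7.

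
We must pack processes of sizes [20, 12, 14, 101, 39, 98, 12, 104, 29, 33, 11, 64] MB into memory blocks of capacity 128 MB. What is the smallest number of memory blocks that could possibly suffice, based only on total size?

Total size = 20 + 12 + 14 + 101 + 39 + 98 + 12 + 104 + 29 + 33 + 11 + 64 = 537 MB.
⌈537 / 128⌉ = 5.

5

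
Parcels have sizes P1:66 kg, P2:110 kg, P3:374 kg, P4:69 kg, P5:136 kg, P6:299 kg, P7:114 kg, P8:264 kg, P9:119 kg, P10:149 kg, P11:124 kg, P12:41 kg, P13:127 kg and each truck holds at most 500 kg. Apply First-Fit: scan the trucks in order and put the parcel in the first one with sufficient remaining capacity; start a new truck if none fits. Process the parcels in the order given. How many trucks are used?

5

truck 1: place P1 (66 kg), 434 kg left
truck 1: place P2 (110 kg), 324 kg left
truck 2: place P3 (374 kg), 126 kg left
truck 1: place P4 (69 kg), 255 kg left
truck 1: place P5 (136 kg), 119 kg left
truck 3: place P6 (299 kg), 201 kg left
truck 1: place P7 (114 kg), 5 kg left
truck 4: place P8 (264 kg), 236 kg left
truck 2: place P9 (119 kg), 7 kg left
truck 3: place P10 (149 kg), 52 kg left
truck 4: place P11 (124 kg), 112 kg left
truck 3: place P12 (41 kg), 11 kg left
truck 5: place P13 (127 kg), 373 kg left
Final trucks: [66,110,69,136,114] [374,119] [299,149,41] [264,124] [127].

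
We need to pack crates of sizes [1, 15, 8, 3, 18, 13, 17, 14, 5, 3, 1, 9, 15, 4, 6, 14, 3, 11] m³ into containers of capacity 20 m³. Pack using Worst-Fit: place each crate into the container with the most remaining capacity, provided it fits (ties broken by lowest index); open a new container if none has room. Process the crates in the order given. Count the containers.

10 containers

Put 1 m³ in container 1; 19 m³ remain.
Put 15 m³ in container 1; 4 m³ remain.
Put 8 m³ in container 2; 12 m³ remain.
Put 3 m³ in container 2; 9 m³ remain.
Put 18 m³ in container 3; 2 m³ remain.
Put 13 m³ in container 4; 7 m³ remain.
Put 17 m³ in container 5; 3 m³ remain.
Put 14 m³ in container 6; 6 m³ remain.
Put 5 m³ in container 2; 4 m³ remain.
Put 3 m³ in container 4; 4 m³ remain.
Put 1 m³ in container 6; 5 m³ remain.
Put 9 m³ in container 7; 11 m³ remain.
Put 15 m³ in container 8; 5 m³ remain.
Put 4 m³ in container 7; 7 m³ remain.
Put 6 m³ in container 7; 1 m³ remain.
Put 14 m³ in container 9; 6 m³ remain.
Put 3 m³ in container 9; 3 m³ remain.
Put 11 m³ in container 10; 9 m³ remain.
Final containers: [1,15] [8,3,5] [18] [13,3] [17] [14,1] [9,4,6] [15] [14,3] [11].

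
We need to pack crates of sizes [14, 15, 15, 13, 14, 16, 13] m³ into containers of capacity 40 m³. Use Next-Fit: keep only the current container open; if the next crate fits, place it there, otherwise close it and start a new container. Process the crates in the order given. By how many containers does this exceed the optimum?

Next-Fit: [14,15] [15,13] [14,16] [13] → 4 containers.
Total size 100 m³; any packing needs at least ⌈100/40⌉ = 3 containers.
An optimal packing achieves that bound: [16,15] [15,14] [14,13,13] → 3 containers.
Excess: 4 − 3 = 1.

1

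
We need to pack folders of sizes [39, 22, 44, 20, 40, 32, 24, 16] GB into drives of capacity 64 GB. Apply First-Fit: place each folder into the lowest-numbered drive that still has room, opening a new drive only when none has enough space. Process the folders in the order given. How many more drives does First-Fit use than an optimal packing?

0

First-Fit: [39,22] [44,20] [40,24] [32,16] → 4 drives.
Total size 237 GB; any packing needs at least ⌈237/64⌉ = 4 drives.
So 4 is already optimal.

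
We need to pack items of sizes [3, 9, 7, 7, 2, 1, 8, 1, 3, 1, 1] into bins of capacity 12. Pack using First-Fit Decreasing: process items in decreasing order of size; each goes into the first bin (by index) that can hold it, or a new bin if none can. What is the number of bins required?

Sorted descending: 9, 8, 7, 7, 3, 3, 2, 1, 1, 1, 1.
bin 1: place 9, 3 left
bin 2: place 8, 4 left
bin 3: place 7, 5 left
bin 4: place 7, 5 left
bin 1: place 3, 0 left
bin 2: place 3, 1 left
bin 3: place 2, 3 left
bin 2: place 1, 0 left
bin 3: place 1, 2 left
bin 3: place 1, 1 left
bin 3: place 1, 0 left
Final bins: [9,3] [8,3,1] [7,2,1,1,1] [7].

4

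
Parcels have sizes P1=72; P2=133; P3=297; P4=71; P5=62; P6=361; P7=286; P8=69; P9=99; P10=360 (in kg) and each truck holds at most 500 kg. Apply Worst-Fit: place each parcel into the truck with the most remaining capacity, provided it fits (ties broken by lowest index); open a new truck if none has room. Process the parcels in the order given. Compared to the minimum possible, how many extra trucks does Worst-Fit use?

1

Worst-Fit: [72,133,71,62] [297,99] [361] [286,69] [360] → 5 trucks.
Total size 1810 kg; any packing needs at least ⌈1810/500⌉ = 4 trucks.
An optimal packing achieves that bound: [361,133] [360,99] [297,72,71] [286,69,62] → 4 trucks.
Excess: 5 − 4 = 1.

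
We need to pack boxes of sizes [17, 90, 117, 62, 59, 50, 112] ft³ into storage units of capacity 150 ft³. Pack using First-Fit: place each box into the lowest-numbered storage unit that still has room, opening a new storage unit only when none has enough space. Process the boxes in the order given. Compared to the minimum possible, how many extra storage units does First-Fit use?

1

First-Fit: [17,90] [117] [62,59] [50] [112] → 5 storage units.
Total size 507 ft³; any packing needs at least ⌈507/150⌉ = 4 storage units.
An optimal packing achieves that bound: [117,17] [112] [90,59] [62,50] → 4 storage units.
Excess: 5 − 4 = 1.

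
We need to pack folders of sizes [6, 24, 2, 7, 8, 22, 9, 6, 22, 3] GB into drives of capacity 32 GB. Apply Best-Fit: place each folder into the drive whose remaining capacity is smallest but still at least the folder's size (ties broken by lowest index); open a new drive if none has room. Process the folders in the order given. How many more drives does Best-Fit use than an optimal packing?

Best-Fit: [6,24,2] [7,8,6] [22,9] [22,3] → 4 drives.
Total size 109 GB; any packing needs at least ⌈109/32⌉ = 4 drives.
So 4 is already optimal.

0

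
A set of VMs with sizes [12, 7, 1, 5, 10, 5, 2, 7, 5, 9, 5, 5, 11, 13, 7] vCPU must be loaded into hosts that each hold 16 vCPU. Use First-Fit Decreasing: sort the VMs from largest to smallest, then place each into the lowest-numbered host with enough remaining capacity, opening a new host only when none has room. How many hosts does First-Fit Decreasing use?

7

Sorted descending: 13, 12, 11, 10, 9, 7, 7, 7, 5, 5, 5, 5, 5, 2, 1.
host 1: place 13 vCPU, 3 vCPU left
host 2: place 12 vCPU, 4 vCPU left
host 3: place 11 vCPU, 5 vCPU left
host 4: place 10 vCPU, 6 vCPU left
host 5: place 9 vCPU, 7 vCPU left
host 5: place 7 vCPU, 0 vCPU left
host 6: place 7 vCPU, 9 vCPU left
host 6: place 7 vCPU, 2 vCPU left
host 3: place 5 vCPU, 0 vCPU left
host 4: place 5 vCPU, 1 vCPU left
host 7: place 5 vCPU, 11 vCPU left
host 7: place 5 vCPU, 6 vCPU left
host 7: place 5 vCPU, 1 vCPU left
host 1: place 2 vCPU, 1 vCPU left
host 1: place 1 vCPU, 0 vCPU left
Final hosts: [13,2,1] [12] [11,5] [10,5] [9,7] [7,7] [5,5,5].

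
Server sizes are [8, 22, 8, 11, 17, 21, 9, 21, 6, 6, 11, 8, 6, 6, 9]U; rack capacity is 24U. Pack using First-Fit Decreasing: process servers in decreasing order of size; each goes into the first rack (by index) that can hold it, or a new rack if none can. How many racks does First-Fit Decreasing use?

8 racks

Sorted descending: 22, 21, 21, 17, 11, 11, 9, 9, 8, 8, 8, 6, 6, 6, 6.
Put 22U in rack 1; 2U remain.
Put 21U in rack 2; 3U remain.
Put 21U in rack 3; 3U remain.
Put 17U in rack 4; 7U remain.
Put 11U in rack 5; 13U remain.
Put 11U in rack 5; 2U remain.
Put 9U in rack 6; 15U remain.
Put 9U in rack 6; 6U remain.
Put 8U in rack 7; 16U remain.
Put 8U in rack 7; 8U remain.
Put 8U in rack 7; 0U remain.
Put 6U in rack 4; 1U remain.
Put 6U in rack 6; 0U remain.
Put 6U in rack 8; 18U remain.
Put 6U in rack 8; 12U remain.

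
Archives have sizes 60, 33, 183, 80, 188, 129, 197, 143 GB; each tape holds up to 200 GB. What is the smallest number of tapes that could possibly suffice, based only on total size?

6 tapes

Total size = 60 + 33 + 183 + 80 + 188 + 129 + 197 + 143 = 1013 GB.
⌈1013 / 200⌉ = 6.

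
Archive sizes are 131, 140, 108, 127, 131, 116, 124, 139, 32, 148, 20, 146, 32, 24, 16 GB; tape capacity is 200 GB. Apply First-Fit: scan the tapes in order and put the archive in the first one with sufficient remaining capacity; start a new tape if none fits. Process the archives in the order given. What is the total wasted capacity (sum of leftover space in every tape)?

131 GB → tape 1 (remaining 69 GB)
140 GB → tape 2 (remaining 60 GB)
108 GB → tape 3 (remaining 92 GB)
127 GB → tape 4 (remaining 73 GB)
131 GB → tape 5 (remaining 69 GB)
116 GB → tape 6 (remaining 84 GB)
124 GB → tape 7 (remaining 76 GB)
139 GB → tape 8 (remaining 61 GB)
32 GB → tape 1 (remaining 37 GB)
148 GB → tape 9 (remaining 52 GB)
20 GB → tape 1 (remaining 17 GB)
146 GB → tape 10 (remaining 54 GB)
32 GB → tape 2 (remaining 28 GB)
24 GB → tape 2 (remaining 4 GB)
16 GB → tape 1 (remaining 1 GB)
10 tapes × 200 GB = 2000 GB; used 1434 GB; unused 566 GB.

566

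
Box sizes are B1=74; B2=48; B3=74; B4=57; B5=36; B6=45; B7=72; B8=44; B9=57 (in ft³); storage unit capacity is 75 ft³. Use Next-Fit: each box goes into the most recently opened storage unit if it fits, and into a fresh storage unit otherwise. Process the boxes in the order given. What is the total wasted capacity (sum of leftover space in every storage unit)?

B1 (74 ft³) → storage unit 1 (remaining 1 ft³)
B2 (48 ft³) → storage unit 2 (remaining 27 ft³)
B3 (74 ft³) → storage unit 3 (remaining 1 ft³)
B4 (57 ft³) → storage unit 4 (remaining 18 ft³)
B5 (36 ft³) → storage unit 5 (remaining 39 ft³)
B6 (45 ft³) → storage unit 6 (remaining 30 ft³)
B7 (72 ft³) → storage unit 7 (remaining 3 ft³)
B8 (44 ft³) → storage unit 8 (remaining 31 ft³)
B9 (57 ft³) → storage unit 9 (remaining 18 ft³)
9 storage units × 75 ft³ = 675 ft³; used 507 ft³; unused 168 ft³.

168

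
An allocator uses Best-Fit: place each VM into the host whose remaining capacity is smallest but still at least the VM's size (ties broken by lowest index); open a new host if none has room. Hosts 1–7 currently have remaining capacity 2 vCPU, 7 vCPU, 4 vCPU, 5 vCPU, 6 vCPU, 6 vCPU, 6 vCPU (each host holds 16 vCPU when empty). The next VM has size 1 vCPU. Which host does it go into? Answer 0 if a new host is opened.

1

Hosts with room: host 1 (2 vCPU), host 2 (7 vCPU), host 3 (4 vCPU), host 4 (5 vCPU), host 5 (6 vCPU), host 6 (6 vCPU), host 7 (6 vCPU).
Tightest fit is host 1 with 2 vCPU free.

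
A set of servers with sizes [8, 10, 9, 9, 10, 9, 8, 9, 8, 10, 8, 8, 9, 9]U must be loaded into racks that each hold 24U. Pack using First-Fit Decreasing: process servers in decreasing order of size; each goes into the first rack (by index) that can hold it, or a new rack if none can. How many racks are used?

Sorted descending: 10, 10, 10, 9, 9, 9, 9, 9, 9, 8, 8, 8, 8, 8.
rack 1: place 10U, 14U left
rack 1: place 10U, 4U left
rack 2: place 10U, 14U left
rack 2: place 9U, 5U left
rack 3: place 9U, 15U left
rack 3: place 9U, 6U left
rack 4: place 9U, 15U left
rack 4: place 9U, 6U left
rack 5: place 9U, 15U left
rack 5: place 8U, 7U left
rack 6: place 8U, 16U left
rack 6: place 8U, 8U left
rack 6: place 8U, 0U left
rack 7: place 8U, 16U left

7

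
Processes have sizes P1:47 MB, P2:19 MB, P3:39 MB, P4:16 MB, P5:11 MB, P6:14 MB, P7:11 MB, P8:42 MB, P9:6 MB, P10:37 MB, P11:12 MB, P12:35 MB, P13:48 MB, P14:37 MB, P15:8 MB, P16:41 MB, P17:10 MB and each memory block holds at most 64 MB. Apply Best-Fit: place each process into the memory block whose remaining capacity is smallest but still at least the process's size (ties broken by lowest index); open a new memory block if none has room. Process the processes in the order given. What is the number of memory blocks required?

9

Put P1 (47 MB) in memory block 1; 17 MB remain.
Put P2 (19 MB) in memory block 2; 45 MB remain.
Put P3 (39 MB) in memory block 2; 6 MB remain.
Put P4 (16 MB) in memory block 1; 1 MB remain.
Put P5 (11 MB) in memory block 3; 53 MB remain.
Put P6 (14 MB) in memory block 3; 39 MB remain.
Put P7 (11 MB) in memory block 3; 28 MB remain.
Put P8 (42 MB) in memory block 4; 22 MB remain.
Put P9 (6 MB) in memory block 2; 0 MB remain.
Put P10 (37 MB) in memory block 5; 27 MB remain.
Put P11 (12 MB) in memory block 4; 10 MB remain.
Put P12 (35 MB) in memory block 6; 29 MB remain.
Put P13 (48 MB) in memory block 7; 16 MB remain.
Put P14 (37 MB) in memory block 8; 27 MB remain.
Put P15 (8 MB) in memory block 4; 2 MB remain.
Put P16 (41 MB) in memory block 9; 23 MB remain.
Put P17 (10 MB) in memory block 7; 6 MB remain.
Final memory blocks: [47,16] [19,39,6] [11,14,11] [42,12,8] [37] [35] [48,10] [37] [41].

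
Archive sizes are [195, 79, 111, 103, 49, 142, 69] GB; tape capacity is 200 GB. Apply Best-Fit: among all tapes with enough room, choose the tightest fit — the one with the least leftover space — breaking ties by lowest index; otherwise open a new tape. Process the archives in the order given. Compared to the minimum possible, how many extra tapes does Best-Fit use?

Best-Fit: [195] [79,111] [103,49] [142] [69] → 5 tapes.
Total size 748 GB; any packing needs at least ⌈748/200⌉ = 4 tapes.
An optimal packing achieves that bound: [195] [142,49] [111,79] [103,69] → 4 tapes.
Excess: 5 − 4 = 1.

1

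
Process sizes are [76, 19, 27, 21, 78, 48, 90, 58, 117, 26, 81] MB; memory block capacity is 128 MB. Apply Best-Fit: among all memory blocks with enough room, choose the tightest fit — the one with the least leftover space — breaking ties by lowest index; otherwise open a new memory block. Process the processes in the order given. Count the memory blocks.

Put 76 MB in memory block 1; 52 MB remain.
Put 19 MB in memory block 1; 33 MB remain.
Put 27 MB in memory block 1; 6 MB remain.
Put 21 MB in memory block 2; 107 MB remain.
Put 78 MB in memory block 2; 29 MB remain.
Put 48 MB in memory block 3; 80 MB remain.
Put 90 MB in memory block 4; 38 MB remain.
Put 58 MB in memory block 3; 22 MB remain.
Put 117 MB in memory block 5; 11 MB remain.
Put 26 MB in memory block 2; 3 MB remain.
Put 81 MB in memory block 6; 47 MB remain.
Final memory blocks: [76,19,27] [21,78,26] [48,58] [90] [117] [81].

6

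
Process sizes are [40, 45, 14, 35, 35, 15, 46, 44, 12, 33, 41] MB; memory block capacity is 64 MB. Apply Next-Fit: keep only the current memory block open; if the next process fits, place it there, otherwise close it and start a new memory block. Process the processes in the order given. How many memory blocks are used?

8

memory block 1: place 40 MB, 24 MB left
memory block 2: place 45 MB, 19 MB left
memory block 2: place 14 MB, 5 MB left
memory block 3: place 35 MB, 29 MB left
memory block 4: place 35 MB, 29 MB left
memory block 4: place 15 MB, 14 MB left
memory block 5: place 46 MB, 18 MB left
memory block 6: place 44 MB, 20 MB left
memory block 6: place 12 MB, 8 MB left
memory block 7: place 33 MB, 31 MB left
memory block 8: place 41 MB, 23 MB left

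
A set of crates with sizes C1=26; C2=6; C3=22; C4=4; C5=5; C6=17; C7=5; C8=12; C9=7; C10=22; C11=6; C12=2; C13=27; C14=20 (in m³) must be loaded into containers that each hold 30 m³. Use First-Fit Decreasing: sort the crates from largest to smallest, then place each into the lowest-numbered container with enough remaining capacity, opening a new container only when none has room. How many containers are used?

7

Sorted descending: 27, 26, 22, 22, 20, 17, 12, 7, 6, 6, 5, 5, 4, 2.
27 m³ → container 1 (remaining 3 m³)
26 m³ → container 2 (remaining 4 m³)
22 m³ → container 3 (remaining 8 m³)
22 m³ → container 4 (remaining 8 m³)
20 m³ → container 5 (remaining 10 m³)
17 m³ → container 6 (remaining 13 m³)
12 m³ → container 6 (remaining 1 m³)
7 m³ → container 3 (remaining 1 m³)
6 m³ → container 4 (remaining 2 m³)
6 m³ → container 5 (remaining 4 m³)
5 m³ → container 7 (remaining 25 m³)
5 m³ → container 7 (remaining 20 m³)
4 m³ → container 2 (remaining 0 m³)
2 m³ → container 1 (remaining 1 m³)
Final containers: [27,2] [26,4] [22,7] [22,6] [20,6] [17,12] [5,5].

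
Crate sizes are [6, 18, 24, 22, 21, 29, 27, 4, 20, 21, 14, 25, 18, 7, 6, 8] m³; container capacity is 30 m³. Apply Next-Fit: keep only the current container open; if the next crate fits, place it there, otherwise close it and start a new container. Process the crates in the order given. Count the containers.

Put 6 m³ in container 1; 24 m³ remain.
Put 18 m³ in container 1; 6 m³ remain.
Put 24 m³ in container 2; 6 m³ remain.
Put 22 m³ in container 3; 8 m³ remain.
Put 21 m³ in container 4; 9 m³ remain.
Put 29 m³ in container 5; 1 m³ remain.
Put 27 m³ in container 6; 3 m³ remain.
Put 4 m³ in container 7; 26 m³ remain.
Put 20 m³ in container 7; 6 m³ remain.
Put 21 m³ in container 8; 9 m³ remain.
Put 14 m³ in container 9; 16 m³ remain.
Put 25 m³ in container 10; 5 m³ remain.
Put 18 m³ in container 11; 12 m³ remain.
Put 7 m³ in container 11; 5 m³ remain.
Put 6 m³ in container 12; 24 m³ remain.
Put 8 m³ in container 12; 16 m³ remain.

12 containers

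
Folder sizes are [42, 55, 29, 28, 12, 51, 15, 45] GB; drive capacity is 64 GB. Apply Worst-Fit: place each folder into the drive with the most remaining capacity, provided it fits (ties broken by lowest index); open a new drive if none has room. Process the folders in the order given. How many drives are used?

5 drives

drive 1: place 42 GB, 22 GB left
drive 2: place 55 GB, 9 GB left
drive 3: place 29 GB, 35 GB left
drive 3: place 28 GB, 7 GB left
drive 1: place 12 GB, 10 GB left
drive 4: place 51 GB, 13 GB left
drive 5: place 15 GB, 49 GB left
drive 5: place 45 GB, 4 GB left
Final drives: [42,12] [55] [29,28] [51] [15,45].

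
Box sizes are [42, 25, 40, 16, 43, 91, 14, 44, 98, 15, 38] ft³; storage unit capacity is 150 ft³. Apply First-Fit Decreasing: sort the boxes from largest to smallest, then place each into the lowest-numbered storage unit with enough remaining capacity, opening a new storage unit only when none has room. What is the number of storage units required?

Sorted descending: 98, 91, 44, 43, 42, 40, 38, 25, 16, 15, 14.
Put 98 ft³ in storage unit 1; 52 ft³ remain.
Put 91 ft³ in storage unit 2; 59 ft³ remain.
Put 44 ft³ in storage unit 1; 8 ft³ remain.
Put 43 ft³ in storage unit 2; 16 ft³ remain.
Put 42 ft³ in storage unit 3; 108 ft³ remain.
Put 40 ft³ in storage unit 3; 68 ft³ remain.
Put 38 ft³ in storage unit 3; 30 ft³ remain.
Put 25 ft³ in storage unit 3; 5 ft³ remain.
Put 16 ft³ in storage unit 2; 0 ft³ remain.
Put 15 ft³ in storage unit 4; 135 ft³ remain.
Put 14 ft³ in storage unit 4; 121 ft³ remain.

4 storage units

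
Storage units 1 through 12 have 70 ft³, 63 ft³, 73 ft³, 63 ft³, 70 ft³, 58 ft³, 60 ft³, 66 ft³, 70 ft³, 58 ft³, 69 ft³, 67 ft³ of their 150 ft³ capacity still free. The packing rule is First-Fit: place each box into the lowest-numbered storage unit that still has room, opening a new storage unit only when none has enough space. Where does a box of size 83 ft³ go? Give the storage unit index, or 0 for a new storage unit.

0

No storage unit has ≥ 83 ft³ free, so a new storage unit is opened.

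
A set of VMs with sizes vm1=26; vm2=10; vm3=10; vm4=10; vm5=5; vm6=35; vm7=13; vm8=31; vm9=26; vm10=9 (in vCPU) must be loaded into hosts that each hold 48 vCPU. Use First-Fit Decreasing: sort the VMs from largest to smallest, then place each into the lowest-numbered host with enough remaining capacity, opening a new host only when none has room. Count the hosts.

4

Sorted descending: 35, 31, 26, 26, 13, 10, 10, 10, 9, 5.
35 vCPU → host 1 (remaining 13 vCPU)
31 vCPU → host 2 (remaining 17 vCPU)
26 vCPU → host 3 (remaining 22 vCPU)
26 vCPU → host 4 (remaining 22 vCPU)
13 vCPU → host 1 (remaining 0 vCPU)
10 vCPU → host 2 (remaining 7 vCPU)
10 vCPU → host 3 (remaining 12 vCPU)
10 vCPU → host 3 (remaining 2 vCPU)
9 vCPU → host 4 (remaining 13 vCPU)
5 vCPU → host 2 (remaining 2 vCPU)
Final hosts: [35,13] [31,10,5] [26,10,10] [26,9].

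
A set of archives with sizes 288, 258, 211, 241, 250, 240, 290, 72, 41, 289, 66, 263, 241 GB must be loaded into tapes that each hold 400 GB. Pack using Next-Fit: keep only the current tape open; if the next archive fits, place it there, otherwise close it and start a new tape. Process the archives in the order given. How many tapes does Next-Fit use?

10 tapes

288 GB → tape 1 (remaining 112 GB)
258 GB → tape 2 (remaining 142 GB)
211 GB → tape 3 (remaining 189 GB)
241 GB → tape 4 (remaining 159 GB)
250 GB → tape 5 (remaining 150 GB)
240 GB → tape 6 (remaining 160 GB)
290 GB → tape 7 (remaining 110 GB)
72 GB → tape 7 (remaining 38 GB)
41 GB → tape 8 (remaining 359 GB)
289 GB → tape 8 (remaining 70 GB)
66 GB → tape 8 (remaining 4 GB)
263 GB → tape 9 (remaining 137 GB)
241 GB → tape 10 (remaining 159 GB)
Final tapes: [288] [258] [211] [241] [250] [240] [290,72] [41,289,66] [263] [241].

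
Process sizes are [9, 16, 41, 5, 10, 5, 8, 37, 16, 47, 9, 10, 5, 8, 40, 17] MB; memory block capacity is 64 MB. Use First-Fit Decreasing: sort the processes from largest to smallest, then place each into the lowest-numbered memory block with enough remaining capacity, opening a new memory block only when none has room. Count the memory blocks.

5 memory blocks

Sorted descending: 47, 41, 40, 37, 17, 16, 16, 10, 10, 9, 9, 8, 8, 5, 5, 5.
memory block 1: place 47 MB, 17 MB left
memory block 2: place 41 MB, 23 MB left
memory block 3: place 40 MB, 24 MB left
memory block 4: place 37 MB, 27 MB left
memory block 1: place 17 MB, 0 MB left
memory block 2: place 16 MB, 7 MB left
memory block 3: place 16 MB, 8 MB left
memory block 4: place 10 MB, 17 MB left
memory block 4: place 10 MB, 7 MB left
memory block 5: place 9 MB, 55 MB left
memory block 5: place 9 MB, 46 MB left
memory block 3: place 8 MB, 0 MB left
memory block 5: place 8 MB, 38 MB left
memory block 2: place 5 MB, 2 MB left
memory block 4: place 5 MB, 2 MB left
memory block 5: place 5 MB, 33 MB left
Final memory blocks: [47,17] [41,16,5] [40,16,8] [37,10,10,5] [9,9,8,5].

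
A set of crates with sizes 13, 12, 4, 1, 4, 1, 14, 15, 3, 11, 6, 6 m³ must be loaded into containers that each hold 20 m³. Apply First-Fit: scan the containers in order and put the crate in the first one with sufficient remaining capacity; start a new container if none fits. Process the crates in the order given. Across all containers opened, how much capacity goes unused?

10

Put 13 m³ in container 1; 7 m³ remain.
Put 12 m³ in container 2; 8 m³ remain.
Put 4 m³ in container 1; 3 m³ remain.
Put 1 m³ in container 1; 2 m³ remain.
Put 4 m³ in container 2; 4 m³ remain.
Put 1 m³ in container 1; 1 m³ remain.
Put 14 m³ in container 3; 6 m³ remain.
Put 15 m³ in container 4; 5 m³ remain.
Put 3 m³ in container 2; 1 m³ remain.
Put 11 m³ in container 5; 9 m³ remain.
Put 6 m³ in container 3; 0 m³ remain.
Put 6 m³ in container 5; 3 m³ remain.
5 containers × 20 m³ = 100 m³; used 90 m³; unused 10 m³.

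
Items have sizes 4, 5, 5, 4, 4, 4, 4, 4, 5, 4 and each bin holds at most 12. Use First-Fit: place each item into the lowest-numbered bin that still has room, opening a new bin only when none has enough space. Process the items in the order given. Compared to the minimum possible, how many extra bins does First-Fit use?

First-Fit: [4,5] [5,4] [4,4,4] [4,5] [4] → 5 bins.
Total size 43; any packing needs at least ⌈43/12⌉ = 4 bins.
An optimal packing achieves that bound: [5,5] [5,4] [4,4,4] [4,4,4] → 4 bins.
Excess: 5 − 4 = 1.

1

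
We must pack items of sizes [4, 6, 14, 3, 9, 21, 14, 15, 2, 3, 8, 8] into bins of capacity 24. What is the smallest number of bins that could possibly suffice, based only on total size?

Total size = 4 + 6 + 14 + 3 + 9 + 21 + 14 + 15 + 2 + 3 + 8 + 8 = 107.
⌈107 / 24⌉ = 5.

5 bins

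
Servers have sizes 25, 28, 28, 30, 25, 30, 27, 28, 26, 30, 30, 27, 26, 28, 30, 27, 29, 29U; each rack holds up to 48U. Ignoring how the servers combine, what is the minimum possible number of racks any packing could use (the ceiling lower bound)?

Total size = 25 + 28 + 28 + 30 + 25 + 30 + 27 + 28 + 26 + 30 + 30 + 27 + 26 + 28 + 30 + 27 + 29 + 29 = 503U.
⌈503 / 48⌉ = 11.

11 racks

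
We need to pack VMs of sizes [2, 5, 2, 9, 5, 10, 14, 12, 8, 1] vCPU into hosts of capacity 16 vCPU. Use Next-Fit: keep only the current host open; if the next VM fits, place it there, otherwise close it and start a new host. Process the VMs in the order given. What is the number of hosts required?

6 hosts

host 1: place 2 vCPU, 14 vCPU left
host 1: place 5 vCPU, 9 vCPU left
host 1: place 2 vCPU, 7 vCPU left
host 2: place 9 vCPU, 7 vCPU left
host 2: place 5 vCPU, 2 vCPU left
host 3: place 10 vCPU, 6 vCPU left
host 4: place 14 vCPU, 2 vCPU left
host 5: place 12 vCPU, 4 vCPU left
host 6: place 8 vCPU, 8 vCPU left
host 6: place 1 vCPU, 7 vCPU left
Final hosts: [2,5,2] [9,5] [10] [14] [12] [8,1].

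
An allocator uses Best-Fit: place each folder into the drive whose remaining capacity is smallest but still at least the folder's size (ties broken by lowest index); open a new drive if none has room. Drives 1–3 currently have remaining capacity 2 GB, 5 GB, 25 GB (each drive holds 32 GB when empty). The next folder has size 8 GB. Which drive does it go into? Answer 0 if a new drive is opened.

3

Drives with room: drive 3 (25 GB).
Tightest fit is drive 3 with 25 GB free.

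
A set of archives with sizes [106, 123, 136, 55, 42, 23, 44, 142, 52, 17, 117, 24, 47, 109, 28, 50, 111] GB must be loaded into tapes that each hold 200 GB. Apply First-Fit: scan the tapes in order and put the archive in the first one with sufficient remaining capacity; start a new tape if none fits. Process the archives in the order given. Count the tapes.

7 tapes

106 GB → tape 1 (remaining 94 GB)
123 GB → tape 2 (remaining 77 GB)
136 GB → tape 3 (remaining 64 GB)
55 GB → tape 1 (remaining 39 GB)
42 GB → tape 2 (remaining 35 GB)
23 GB → tape 1 (remaining 16 GB)
44 GB → tape 3 (remaining 20 GB)
142 GB → tape 4 (remaining 58 GB)
52 GB → tape 4 (remaining 6 GB)
17 GB → tape 2 (remaining 18 GB)
117 GB → tape 5 (remaining 83 GB)
24 GB → tape 5 (remaining 59 GB)
47 GB → tape 5 (remaining 12 GB)
109 GB → tape 6 (remaining 91 GB)
28 GB → tape 6 (remaining 63 GB)
50 GB → tape 6 (remaining 13 GB)
111 GB → tape 7 (remaining 89 GB)
Final tapes: [106,55,23] [123,42,17] [136,44] [142,52] [117,24,47] [109,28,50] [111].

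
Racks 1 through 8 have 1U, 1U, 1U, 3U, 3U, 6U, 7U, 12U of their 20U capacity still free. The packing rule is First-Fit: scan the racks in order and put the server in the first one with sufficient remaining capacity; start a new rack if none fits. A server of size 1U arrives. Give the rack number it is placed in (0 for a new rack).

Racks with room: rack 1 (1U), rack 2 (1U), rack 3 (1U), rack 4 (3U), rack 5 (3U), rack 6 (6U), rack 7 (7U), rack 8 (12U).
The first with room is rack 1.

1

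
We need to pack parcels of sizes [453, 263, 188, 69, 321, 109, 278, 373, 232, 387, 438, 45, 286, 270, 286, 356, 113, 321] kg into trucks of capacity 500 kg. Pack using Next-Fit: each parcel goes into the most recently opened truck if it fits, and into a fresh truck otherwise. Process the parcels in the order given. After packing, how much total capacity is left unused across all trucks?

1712

truck 1: place 453 kg, 47 kg left
truck 2: place 263 kg, 237 kg left
truck 2: place 188 kg, 49 kg left
truck 3: place 69 kg, 431 kg left
truck 3: place 321 kg, 110 kg left
truck 3: place 109 kg, 1 kg left
truck 4: place 278 kg, 222 kg left
truck 5: place 373 kg, 127 kg left
truck 6: place 232 kg, 268 kg left
truck 7: place 387 kg, 113 kg left
truck 8: place 438 kg, 62 kg left
truck 8: place 45 kg, 17 kg left
truck 9: place 286 kg, 214 kg left
truck 10: place 270 kg, 230 kg left
truck 11: place 286 kg, 214 kg left
truck 12: place 356 kg, 144 kg left
truck 12: place 113 kg, 31 kg left
truck 13: place 321 kg, 179 kg left
13 trucks × 500 kg = 6500 kg; used 4788 kg; unused 1712 kg.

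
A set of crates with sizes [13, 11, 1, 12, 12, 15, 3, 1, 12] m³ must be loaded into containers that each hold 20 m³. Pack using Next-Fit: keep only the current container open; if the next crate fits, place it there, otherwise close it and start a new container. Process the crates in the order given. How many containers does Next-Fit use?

6

Put 13 m³ in container 1; 7 m³ remain.
Put 11 m³ in container 2; 9 m³ remain.
Put 1 m³ in container 2; 8 m³ remain.
Put 12 m³ in container 3; 8 m³ remain.
Put 12 m³ in container 4; 8 m³ remain.
Put 15 m³ in container 5; 5 m³ remain.
Put 3 m³ in container 5; 2 m³ remain.
Put 1 m³ in container 5; 1 m³ remain.
Put 12 m³ in container 6; 8 m³ remain.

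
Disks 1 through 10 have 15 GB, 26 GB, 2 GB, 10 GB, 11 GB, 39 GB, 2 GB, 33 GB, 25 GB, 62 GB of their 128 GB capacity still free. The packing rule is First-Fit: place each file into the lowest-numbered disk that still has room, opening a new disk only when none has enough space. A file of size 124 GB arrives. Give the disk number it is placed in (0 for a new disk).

No disk has ≥ 124 GB free, so a new disk is opened.

0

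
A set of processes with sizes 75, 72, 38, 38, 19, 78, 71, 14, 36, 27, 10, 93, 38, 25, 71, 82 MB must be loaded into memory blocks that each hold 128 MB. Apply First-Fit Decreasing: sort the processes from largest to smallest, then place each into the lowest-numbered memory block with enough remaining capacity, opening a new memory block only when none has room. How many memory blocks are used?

Sorted descending: 93, 82, 78, 75, 72, 71, 71, 38, 38, 38, 36, 27, 25, 19, 14, 10.
Put 93 MB in memory block 1; 35 MB remain.
Put 82 MB in memory block 2; 46 MB remain.
Put 78 MB in memory block 3; 50 MB remain.
Put 75 MB in memory block 4; 53 MB remain.
Put 72 MB in memory block 5; 56 MB remain.
Put 71 MB in memory block 6; 57 MB remain.
Put 71 MB in memory block 7; 57 MB remain.
Put 38 MB in memory block 2; 8 MB remain.
Put 38 MB in memory block 3; 12 MB remain.
Put 38 MB in memory block 4; 15 MB remain.
Put 36 MB in memory block 5; 20 MB remain.
Put 27 MB in memory block 1; 8 MB remain.
Put 25 MB in memory block 6; 32 MB remain.
Put 19 MB in memory block 5; 1 MB remain.
Put 14 MB in memory block 4; 1 MB remain.
Put 10 MB in memory block 3; 2 MB remain.
Final memory blocks: [93,27] [82,38] [78,38,10] [75,38,14] [72,36,19] [71,25] [71].

7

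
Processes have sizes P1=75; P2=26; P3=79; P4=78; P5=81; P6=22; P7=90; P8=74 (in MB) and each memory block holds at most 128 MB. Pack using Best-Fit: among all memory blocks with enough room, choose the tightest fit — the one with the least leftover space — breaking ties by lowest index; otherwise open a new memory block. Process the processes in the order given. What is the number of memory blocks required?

6 memory blocks

Put P1 (75 MB) in memory block 1; 53 MB remain.
Put P2 (26 MB) in memory block 1; 27 MB remain.
Put P3 (79 MB) in memory block 2; 49 MB remain.
Put P4 (78 MB) in memory block 3; 50 MB remain.
Put P5 (81 MB) in memory block 4; 47 MB remain.
Put P6 (22 MB) in memory block 1; 5 MB remain.
Put P7 (90 MB) in memory block 5; 38 MB remain.
Put P8 (74 MB) in memory block 6; 54 MB remain.
Final memory blocks: [75,26,22] [79] [78] [81] [90] [74].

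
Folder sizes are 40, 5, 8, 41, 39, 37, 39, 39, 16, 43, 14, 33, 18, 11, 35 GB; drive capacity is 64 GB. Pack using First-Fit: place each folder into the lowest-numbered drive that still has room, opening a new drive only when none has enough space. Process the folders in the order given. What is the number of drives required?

40 GB → drive 1 (remaining 24 GB)
5 GB → drive 1 (remaining 19 GB)
8 GB → drive 1 (remaining 11 GB)
41 GB → drive 2 (remaining 23 GB)
39 GB → drive 3 (remaining 25 GB)
37 GB → drive 4 (remaining 27 GB)
39 GB → drive 5 (remaining 25 GB)
39 GB → drive 6 (remaining 25 GB)
16 GB → drive 2 (remaining 7 GB)
43 GB → drive 7 (remaining 21 GB)
14 GB → drive 3 (remaining 11 GB)
33 GB → drive 8 (remaining 31 GB)
18 GB → drive 4 (remaining 9 GB)
11 GB → drive 1 (remaining 0 GB)
35 GB → drive 9 (remaining 29 GB)
Final drives: [40,5,8,11] [41,16] [39,14] [37,18] [39] [39] [43] [33] [35].

9 drives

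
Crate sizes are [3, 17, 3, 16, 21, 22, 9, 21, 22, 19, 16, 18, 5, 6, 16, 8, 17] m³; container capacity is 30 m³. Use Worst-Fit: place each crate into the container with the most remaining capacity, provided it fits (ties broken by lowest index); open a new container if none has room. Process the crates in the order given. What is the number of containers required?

3 m³ → container 1 (remaining 27 m³)
17 m³ → container 1 (remaining 10 m³)
3 m³ → container 1 (remaining 7 m³)
16 m³ → container 2 (remaining 14 m³)
21 m³ → container 3 (remaining 9 m³)
22 m³ → container 4 (remaining 8 m³)
9 m³ → container 2 (remaining 5 m³)
21 m³ → container 5 (remaining 9 m³)
22 m³ → container 6 (remaining 8 m³)
19 m³ → container 7 (remaining 11 m³)
16 m³ → container 8 (remaining 14 m³)
18 m³ → container 9 (remaining 12 m³)
5 m³ → container 8 (remaining 9 m³)
6 m³ → container 9 (remaining 6 m³)
16 m³ → container 10 (remaining 14 m³)
8 m³ → container 10 (remaining 6 m³)
17 m³ → container 11 (remaining 13 m³)
Final containers: [3,17,3] [16,9] [21] [22] [21] [22] [19] [16,5] [18,6] [16,8] [17].

11 containers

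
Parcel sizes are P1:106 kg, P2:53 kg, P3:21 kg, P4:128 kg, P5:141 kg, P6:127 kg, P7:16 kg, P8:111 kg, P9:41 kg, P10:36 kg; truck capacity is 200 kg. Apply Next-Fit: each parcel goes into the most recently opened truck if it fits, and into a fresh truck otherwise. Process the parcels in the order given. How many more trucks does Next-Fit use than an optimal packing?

0

Next-Fit: [106,53,21] [128] [141] [127,16] [111,41,36] → 5 trucks.
5 parcels exceed 100 kg (half the capacity), and no two of those can share a truck, so at least 5 trucks are needed.
So 5 is already optimal.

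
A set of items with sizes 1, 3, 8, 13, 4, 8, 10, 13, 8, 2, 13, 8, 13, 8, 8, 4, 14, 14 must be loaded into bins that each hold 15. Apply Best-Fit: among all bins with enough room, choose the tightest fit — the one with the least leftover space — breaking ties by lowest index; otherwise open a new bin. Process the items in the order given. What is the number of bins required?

bin 1: place 1, 14 left
bin 1: place 3, 11 left
bin 1: place 8, 3 left
bin 2: place 13, 2 left
bin 3: place 4, 11 left
bin 3: place 8, 3 left
bin 4: place 10, 5 left
bin 5: place 13, 2 left
bin 6: place 8, 7 left
bin 2: place 2, 0 left
bin 7: place 13, 2 left
bin 8: place 8, 7 left
bin 9: place 13, 2 left
bin 10: place 8, 7 left
bin 11: place 8, 7 left
bin 4: place 4, 1 left
bin 12: place 14, 1 left
bin 13: place 14, 1 left

13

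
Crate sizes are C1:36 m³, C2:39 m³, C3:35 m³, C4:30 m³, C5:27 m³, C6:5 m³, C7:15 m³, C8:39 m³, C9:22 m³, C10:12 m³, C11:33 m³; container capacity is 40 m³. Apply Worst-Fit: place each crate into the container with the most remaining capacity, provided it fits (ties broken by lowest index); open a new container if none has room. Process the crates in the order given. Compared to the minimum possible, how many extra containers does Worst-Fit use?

1

Worst-Fit: [36] [39] [35] [30] [27,5] [15,22] [39] [12] [33] → 9 containers.
Total size 293 m³; any packing needs at least ⌈293/40⌉ = 8 containers.
An optimal packing achieves that bound: [39] [39] [36] [35,5] [33] [30] [27,12] [22,15] → 8 containers.
Excess: 9 − 8 = 1.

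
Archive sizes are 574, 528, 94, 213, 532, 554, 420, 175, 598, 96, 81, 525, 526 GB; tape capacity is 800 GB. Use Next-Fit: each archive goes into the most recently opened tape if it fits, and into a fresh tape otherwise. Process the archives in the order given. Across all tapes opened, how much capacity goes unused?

tape 1: place 574 GB, 226 GB left
tape 2: place 528 GB, 272 GB left
tape 2: place 94 GB, 178 GB left
tape 3: place 213 GB, 587 GB left
tape 3: place 532 GB, 55 GB left
tape 4: place 554 GB, 246 GB left
tape 5: place 420 GB, 380 GB left
tape 5: place 175 GB, 205 GB left
tape 6: place 598 GB, 202 GB left
tape 6: place 96 GB, 106 GB left
tape 6: place 81 GB, 25 GB left
tape 7: place 525 GB, 275 GB left
tape 8: place 526 GB, 274 GB left
8 tapes × 800 GB = 6400 GB; used 4916 GB; unused 1484 GB.

1484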